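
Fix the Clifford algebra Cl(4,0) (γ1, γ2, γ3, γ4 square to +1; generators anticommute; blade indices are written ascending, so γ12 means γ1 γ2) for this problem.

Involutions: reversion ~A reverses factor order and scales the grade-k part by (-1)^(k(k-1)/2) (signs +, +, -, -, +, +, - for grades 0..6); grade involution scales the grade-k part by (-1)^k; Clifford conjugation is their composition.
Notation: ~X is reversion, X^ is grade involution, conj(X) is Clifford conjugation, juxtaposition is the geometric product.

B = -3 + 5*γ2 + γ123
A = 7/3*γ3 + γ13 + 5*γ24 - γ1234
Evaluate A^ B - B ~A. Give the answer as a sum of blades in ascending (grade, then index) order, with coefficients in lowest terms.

first term: γ2 + 7*γ3 - 26*γ4 - 7/3*γ12 - 3*γ13 + 35/3*γ23 - 15*γ24 - 5*γ123 + 3*γ1234
second term: -γ2 - 7*γ3 - 24*γ4 + 7/3*γ12 + 3*γ13 + 35/3*γ23 + 15*γ24 + 5*γ123 + 10*γ134 + 3*γ1234
Answer: 2*γ2 + 14*γ3 - 2*γ4 - 14/3*γ12 - 6*γ13 - 30*γ24 - 10*γ123 - 10*γ134


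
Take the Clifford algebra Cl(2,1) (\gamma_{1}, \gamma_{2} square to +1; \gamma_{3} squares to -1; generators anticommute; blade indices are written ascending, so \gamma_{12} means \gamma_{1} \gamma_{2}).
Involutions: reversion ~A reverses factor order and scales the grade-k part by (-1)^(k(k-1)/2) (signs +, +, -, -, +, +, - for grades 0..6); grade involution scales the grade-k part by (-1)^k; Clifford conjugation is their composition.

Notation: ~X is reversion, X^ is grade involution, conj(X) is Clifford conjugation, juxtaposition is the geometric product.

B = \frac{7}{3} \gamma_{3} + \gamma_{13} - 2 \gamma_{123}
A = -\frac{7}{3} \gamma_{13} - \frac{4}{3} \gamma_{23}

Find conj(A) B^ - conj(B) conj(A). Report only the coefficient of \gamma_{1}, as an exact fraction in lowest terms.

first term: \frac{7}{3} + \frac{73}{9} \gamma_{1} - \frac{14}{9} \gamma_{2} - \frac{4}{3} \gamma_{12}
second term: -\frac{7}{3} - \frac{73}{9} \gamma_{1} + \frac{14}{9} \gamma_{2} - \frac{4}{3} \gamma_{12}
Answer: \frac{146}{9}


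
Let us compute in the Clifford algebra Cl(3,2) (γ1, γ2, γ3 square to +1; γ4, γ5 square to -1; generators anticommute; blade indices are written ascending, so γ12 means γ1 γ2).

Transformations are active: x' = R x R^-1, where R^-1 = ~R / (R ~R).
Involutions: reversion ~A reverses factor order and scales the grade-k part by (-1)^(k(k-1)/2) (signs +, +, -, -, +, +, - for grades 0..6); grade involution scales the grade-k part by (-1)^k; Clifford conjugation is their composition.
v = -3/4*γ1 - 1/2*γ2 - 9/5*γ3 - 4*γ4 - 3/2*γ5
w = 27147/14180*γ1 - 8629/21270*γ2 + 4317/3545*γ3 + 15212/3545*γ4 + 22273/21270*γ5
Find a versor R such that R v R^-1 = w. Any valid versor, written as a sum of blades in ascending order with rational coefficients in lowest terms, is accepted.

Equal squares first: v^2 = w^2 = -5679/400. Then v + w = 4128/3545*γ1 - 9632/10635*γ2 - 2064/3545*γ3 + 1032/3545*γ4 - 4816/10635*γ5 is a versor taking v to w, provided it is invertible.
Answer: 4128/3545*γ1 - 9632/10635*γ2 - 2064/3545*γ3 + 1032/3545*γ4 - 4816/10635*γ5


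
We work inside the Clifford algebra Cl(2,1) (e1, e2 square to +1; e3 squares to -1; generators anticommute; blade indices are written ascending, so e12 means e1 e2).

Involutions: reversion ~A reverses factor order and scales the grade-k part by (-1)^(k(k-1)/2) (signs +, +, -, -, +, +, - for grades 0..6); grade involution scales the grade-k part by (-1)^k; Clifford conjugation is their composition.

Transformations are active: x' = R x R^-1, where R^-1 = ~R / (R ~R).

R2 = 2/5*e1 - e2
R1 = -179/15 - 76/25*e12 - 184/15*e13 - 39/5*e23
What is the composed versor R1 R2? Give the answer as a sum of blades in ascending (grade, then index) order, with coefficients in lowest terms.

Distribute over the terms of R2 (each basis-blade product reordered to ascending indices, repeated generators contracted through their squares):
R1 (2/5*e1) = -358/75*e1 + 152/125*e2 + 368/75*e3 - 78/25*e123
R1 (-e2) = 76/25*e1 + 179/15*e2 - 39/5*e3 - 184/15*e123
Summing the partial products and collecting blades:
Answer: -26/15*e1 + 4931/375*e2 - 217/75*e3 - 1154/75*e123


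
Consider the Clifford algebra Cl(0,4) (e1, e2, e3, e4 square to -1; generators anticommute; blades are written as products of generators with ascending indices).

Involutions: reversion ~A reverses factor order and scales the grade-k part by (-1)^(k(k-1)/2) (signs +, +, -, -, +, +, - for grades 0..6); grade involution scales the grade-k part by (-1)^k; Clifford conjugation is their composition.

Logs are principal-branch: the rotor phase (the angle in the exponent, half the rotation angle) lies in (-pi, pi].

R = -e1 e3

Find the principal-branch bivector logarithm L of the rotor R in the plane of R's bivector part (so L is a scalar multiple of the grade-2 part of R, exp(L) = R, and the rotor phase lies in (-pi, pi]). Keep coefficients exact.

The scalar part of R is 0, which fixes the principal-branch rotor phase; the unit plane is then the bivector part divided by the sine of that phase, and L is that plane scaled by the phase.
Concretely: cos(phase) = 0 gives phase = ±pi/2, and since phase/sin(phase) is even the sign is immaterial: L = (phase/sin(phase)) * <R>_2 = (pi/2) * <R>_2.
Answer: -pi/2*e1 e3


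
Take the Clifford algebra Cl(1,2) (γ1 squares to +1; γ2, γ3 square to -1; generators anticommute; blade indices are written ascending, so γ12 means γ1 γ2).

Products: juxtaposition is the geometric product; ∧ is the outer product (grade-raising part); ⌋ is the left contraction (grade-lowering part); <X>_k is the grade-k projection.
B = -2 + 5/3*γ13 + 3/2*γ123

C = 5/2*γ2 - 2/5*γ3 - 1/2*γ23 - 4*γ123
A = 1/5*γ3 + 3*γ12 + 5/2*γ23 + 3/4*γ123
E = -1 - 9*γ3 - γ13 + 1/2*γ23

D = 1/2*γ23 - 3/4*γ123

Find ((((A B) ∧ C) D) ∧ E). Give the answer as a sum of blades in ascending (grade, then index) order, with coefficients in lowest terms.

step 1: -9/8 - 41/12*γ1 - 5/4*γ2 + 41/10*γ3 - 157/15*γ12 - 10*γ23 - 3/2*γ123
step 2: -45/16*γ2 + 9/20*γ3 - 205/24*γ12 + 41/30*γ13 - 147/16*γ23 + 2079/200*γ123
step 3: 1239/100 - 19341/1600*γ1 + 5/4*γ2 + 125/16*γ3 + 49/48*γ12 + 1225/192*γ13
step 4: -1239/100 + 19341/1600*γ1 - 5/4*γ2 - 47729/400*γ3 - 49/48*γ12 + 43211/480*γ13 - 1011/200*γ23 - 44741/3200*γ123
Answer: -1239/100 + 19341/1600*γ1 - 5/4*γ2 - 47729/400*γ3 - 49/48*γ12 + 43211/480*γ13 - 1011/200*γ23 - 44741/3200*γ123


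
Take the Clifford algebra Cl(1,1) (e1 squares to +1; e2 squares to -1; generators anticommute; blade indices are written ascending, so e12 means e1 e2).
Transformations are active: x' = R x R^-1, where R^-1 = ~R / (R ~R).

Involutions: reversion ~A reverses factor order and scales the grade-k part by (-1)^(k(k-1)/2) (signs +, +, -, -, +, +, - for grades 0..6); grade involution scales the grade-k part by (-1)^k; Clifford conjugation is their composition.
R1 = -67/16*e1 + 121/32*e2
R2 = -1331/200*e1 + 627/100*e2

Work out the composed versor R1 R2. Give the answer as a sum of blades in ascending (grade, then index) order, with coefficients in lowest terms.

Distribute over the terms of R1 (each basis-blade product reordered to ascending indices, repeated generators contracted through their squares):
(-67/16*e1) R2 = 89177/3200 - 42009/1600*e12
(121/32*e2) R2 = -75867/3200 + 161051/6400*e12
Summing the partial products and collecting blades:
Answer: 1331/320 - 1397/1280*e12


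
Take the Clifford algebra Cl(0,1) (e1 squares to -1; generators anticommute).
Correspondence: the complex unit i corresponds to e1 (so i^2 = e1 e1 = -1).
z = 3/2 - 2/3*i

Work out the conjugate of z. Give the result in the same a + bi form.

In blades: z = 3/2 - 2/3*e1.
Conjugation here is Clifford conjugation: the scalar is fixed and the grade-1 and grade-2 blades all flip sign, giving 3/2 + 2/3*e1; translating back:
Answer: 3/2 + 2/3*i


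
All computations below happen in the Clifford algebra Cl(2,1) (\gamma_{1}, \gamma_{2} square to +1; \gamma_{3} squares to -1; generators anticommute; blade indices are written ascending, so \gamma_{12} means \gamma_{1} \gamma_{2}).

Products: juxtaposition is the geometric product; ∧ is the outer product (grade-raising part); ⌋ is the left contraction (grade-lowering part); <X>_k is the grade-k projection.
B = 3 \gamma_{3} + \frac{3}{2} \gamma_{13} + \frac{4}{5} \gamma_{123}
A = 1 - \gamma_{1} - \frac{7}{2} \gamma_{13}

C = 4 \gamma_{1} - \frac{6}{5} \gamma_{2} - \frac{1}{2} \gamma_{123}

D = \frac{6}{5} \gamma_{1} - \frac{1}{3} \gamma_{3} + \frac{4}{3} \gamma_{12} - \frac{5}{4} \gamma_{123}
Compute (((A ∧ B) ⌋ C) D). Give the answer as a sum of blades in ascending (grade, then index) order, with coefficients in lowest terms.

step 1: 3 \gamma_{3} - \frac{3}{2} \gamma_{13} + \frac{4}{5} \gamma_{123}
step 2: -\frac{2}{5} - \frac{3}{4} \gamma_{2} + \frac{3}{2} \gamma_{12}
step 3: -2 + \frac{13}{25} \gamma_{1} - \frac{9}{5} \gamma_{2} + \frac{241}{120} \gamma_{3} + \frac{11}{30} \gamma_{12} - \frac{15}{16} \gamma_{13} + \frac{1}{4} \gamma_{23}
Answer: -2 + \frac{13}{25} \gamma_{1} - \frac{9}{5} \gamma_{2} + \frac{241}{120} \gamma_{3} + \frac{11}{30} \gamma_{12} - \frac{15}{16} \gamma_{13} + \frac{1}{4} \gamma_{23}


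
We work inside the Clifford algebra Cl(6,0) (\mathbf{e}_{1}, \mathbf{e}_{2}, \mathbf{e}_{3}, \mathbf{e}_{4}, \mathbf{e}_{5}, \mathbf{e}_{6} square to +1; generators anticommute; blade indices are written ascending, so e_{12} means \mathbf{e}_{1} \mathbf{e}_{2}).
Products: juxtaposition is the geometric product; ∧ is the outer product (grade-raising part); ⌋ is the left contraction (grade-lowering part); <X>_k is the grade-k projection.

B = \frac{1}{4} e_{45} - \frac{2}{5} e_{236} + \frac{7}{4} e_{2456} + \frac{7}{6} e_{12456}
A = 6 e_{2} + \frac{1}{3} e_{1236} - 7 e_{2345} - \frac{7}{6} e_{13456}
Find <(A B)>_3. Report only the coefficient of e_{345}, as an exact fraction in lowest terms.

step 1: \frac{2}{15} e_{1} + \frac{28}{9} e_{23} - \frac{293}{20} e_{36} + \frac{49}{24} e_{123} - \frac{63}{8} e_{136} + \frac{3}{2} e_{245} - \frac{7}{18} e_{345} + \frac{77}{10} e_{456} - \frac{7}{15} e_{1245} + \frac{7}{12} e_{1345} - 7 e_{1456} + \frac{1}{12} e_{123456}
step 2: \frac{49}{24} e_{123} - \frac{63}{8} e_{136} + \frac{3}{2} e_{245} - \frac{7}{18} e_{345} + \frac{77}{10} e_{456}
Answer: -\frac{7}{18}


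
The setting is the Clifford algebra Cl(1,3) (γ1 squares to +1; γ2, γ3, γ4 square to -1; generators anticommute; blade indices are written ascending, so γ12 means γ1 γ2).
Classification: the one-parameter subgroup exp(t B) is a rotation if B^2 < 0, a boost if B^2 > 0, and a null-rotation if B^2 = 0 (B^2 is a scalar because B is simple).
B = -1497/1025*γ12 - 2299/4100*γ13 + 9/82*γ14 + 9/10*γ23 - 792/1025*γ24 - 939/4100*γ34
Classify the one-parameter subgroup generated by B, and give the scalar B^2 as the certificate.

B^2 term by term: the squares give (-1497/1025)^2*(γ12)^2 + (-2299/4100)^2*(γ13)^2 + (9/82)^2*(γ14)^2 + (9/10)^2*(γ23)^2 + (-792/1025)^2*(γ24)^2 + (-939/4100)^2*(γ34)^2 = 2241009/1050625*(+1) + 5285401/16810000*(+1) + 81/6724*(+1) + 81/100*(-1) + 627264/1050625*(-1) + 881721/16810000*(-1) = 1 (each basis 2-blade squares to minus the product of its generators' squares); cross terms between blades sharing an index anticommute and cancel; the commuting (index-disjoint) pairs give grade-4 terms 2*c*c'*(blade product), which cancel blade by blade — γ1234: 1405683/2101250 - 910404/1050625 + 81/410 = 0 — confirming B is simple. So B^2 = 1.
Answer: boost, certificate B^2 = 1. Note: conjugating B changes its blade decomposition but never the scalar B^2 = 1, whose sign settles the classification.


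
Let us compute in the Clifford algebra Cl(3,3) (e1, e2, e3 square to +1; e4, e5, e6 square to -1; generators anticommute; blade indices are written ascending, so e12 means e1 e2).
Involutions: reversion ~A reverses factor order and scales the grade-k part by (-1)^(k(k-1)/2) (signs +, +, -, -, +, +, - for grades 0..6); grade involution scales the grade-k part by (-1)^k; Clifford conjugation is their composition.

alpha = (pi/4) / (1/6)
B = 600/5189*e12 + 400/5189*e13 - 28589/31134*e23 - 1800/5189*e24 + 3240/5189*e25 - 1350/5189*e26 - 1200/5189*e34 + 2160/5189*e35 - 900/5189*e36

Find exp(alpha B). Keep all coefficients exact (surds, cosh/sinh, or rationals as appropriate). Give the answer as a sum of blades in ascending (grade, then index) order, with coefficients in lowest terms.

B^2 term by term: the squares give (600/5189)^2*(e12)^2 + (400/5189)^2*(e13)^2 + (-28589/31134)^2*(e23)^2 + (-1800/5189)^2*(e24)^2 + (3240/5189)^2*(e25)^2 + (-1350/5189)^2*(e26)^2 + (-1200/5189)^2*(e34)^2 + (2160/5189)^2*(e35)^2 + (-900/5189)^2*(e36)^2 = 360000/26925721*(-1) + 160000/26925721*(-1) + 817330921/969325956*(-1) + 3240000/26925721*(+1) + 10497600/26925721*(+1) + 1822500/26925721*(+1) + 1440000/26925721*(+1) + 4665600/26925721*(+1) + 810000/26925721*(+1) = -1/36 (each basis 2-blade squares to minus the product of its generators' squares); cross terms between blades sharing an index anticommute and cancel; the commuting (index-disjoint) pairs give grade-4 terms 2*c*c'*(blade product), which cancel blade by blade — e1234: -1440000/26925721 + 1440000/26925721 = 0; e1235: 2592000/26925721 - 2592000/26925721 = 0; e1236: -1080000/26925721 + 1080000/26925721 = 0; e2345: 7776000/26925721 - 7776000/26925721 = 0; e2346: -3240000/26925721 + 3240000/26925721 = 0; e2356: 5832000/26925721 - 5832000/26925721 = 0 — confirming B is simple. So B^2 = -1/36.
B^2 = -1/36 — the negative square puts this in the circular regime; l = 1/6, alpha*l = pi/4, so exp(alpha B) = cos(pi/4) + (sin(pi/4)/(1/6))*B = sqrt(2)/2 + (3*sqrt(2))*B.
Answer: sqrt(2)/2 + 1800*sqrt(2)/5189*e12 + 1200*sqrt(2)/5189*e13 - 28589*sqrt(2)/10378*e23 - 5400*sqrt(2)/5189*e24 + 9720*sqrt(2)/5189*e25 - 4050*sqrt(2)/5189*e26 - 3600*sqrt(2)/5189*e34 + 6480*sqrt(2)/5189*e35 - 2700*sqrt(2)/5189*e36


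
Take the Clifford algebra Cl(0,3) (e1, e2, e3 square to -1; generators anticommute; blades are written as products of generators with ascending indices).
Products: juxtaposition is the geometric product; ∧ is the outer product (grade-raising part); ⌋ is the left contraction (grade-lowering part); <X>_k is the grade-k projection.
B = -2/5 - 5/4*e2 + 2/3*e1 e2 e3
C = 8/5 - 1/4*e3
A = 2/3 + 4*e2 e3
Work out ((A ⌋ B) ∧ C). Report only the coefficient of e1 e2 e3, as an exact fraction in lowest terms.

step 1: -4/15 - 8/3*e1 - 5/6*e2 + 4/9*e1 e2 e3
step 2: -32/75 - 64/15*e1 - 4/3*e2 + 1/15*e3 + 2/3*e1 e3 + 5/24*e2 e3 + 32/45*e1 e2 e3
Answer: 32/45


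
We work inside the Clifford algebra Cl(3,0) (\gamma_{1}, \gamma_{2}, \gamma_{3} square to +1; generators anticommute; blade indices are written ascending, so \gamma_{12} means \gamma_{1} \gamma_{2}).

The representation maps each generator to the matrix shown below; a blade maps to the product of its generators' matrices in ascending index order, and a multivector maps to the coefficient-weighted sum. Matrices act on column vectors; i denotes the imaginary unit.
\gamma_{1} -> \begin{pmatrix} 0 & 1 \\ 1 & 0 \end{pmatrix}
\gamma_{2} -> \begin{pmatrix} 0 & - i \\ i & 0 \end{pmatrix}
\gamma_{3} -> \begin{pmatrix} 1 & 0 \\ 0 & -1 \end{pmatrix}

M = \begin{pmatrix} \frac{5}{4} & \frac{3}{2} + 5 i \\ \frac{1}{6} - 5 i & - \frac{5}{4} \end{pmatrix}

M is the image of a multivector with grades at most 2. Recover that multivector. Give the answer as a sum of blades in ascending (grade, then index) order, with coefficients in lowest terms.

Method: 1, rho(\gamma_{1}), rho(\gamma_{2}), rho(\gamma_{3}) form a trace-orthogonal basis of the 2x2 complex matrices (tr(X Y) = 2 if X = Y, else 0), so M = m0*1 + m1*rho(\gamma_{1}) + m2*rho(\gamma_{2}) + m3*rho(\gamma_{3}) with m0 = tr(M)/2 = 0, m1 = tr(M rho(\gamma_{1}))/2 = \frac{5}{6}, m2 = tr(M rho(\gamma_{2}))/2 = -5 + \frac{2 i}{3}, m3 = tr(M rho(\gamma_{3}))/2 = \frac{5}{4}.
Multiplying table entries, the bivector images are rho(\gamma_{12}) = i*rho(\gamma_{3}), rho(\gamma_{13}) = -i*rho(\gamma_{2}), rho(\gamma_{23}) = i*rho(\gamma_{1}); with real blade coefficients the real parts of m0..m3 are the coefficients of 1, \gamma_{1}, \gamma_{2}, \gamma_{3} and the imaginary parts give the bivectors (\gamma_{23}: Im m1, \gamma_{13}: -Im m2, \gamma_{12}: Im m3).
Answer: \frac{5}{6} \gamma_{1} - 5 \gamma_{2} + \frac{5}{4} \gamma_{3} - \frac{2}{3} \gamma_{13}


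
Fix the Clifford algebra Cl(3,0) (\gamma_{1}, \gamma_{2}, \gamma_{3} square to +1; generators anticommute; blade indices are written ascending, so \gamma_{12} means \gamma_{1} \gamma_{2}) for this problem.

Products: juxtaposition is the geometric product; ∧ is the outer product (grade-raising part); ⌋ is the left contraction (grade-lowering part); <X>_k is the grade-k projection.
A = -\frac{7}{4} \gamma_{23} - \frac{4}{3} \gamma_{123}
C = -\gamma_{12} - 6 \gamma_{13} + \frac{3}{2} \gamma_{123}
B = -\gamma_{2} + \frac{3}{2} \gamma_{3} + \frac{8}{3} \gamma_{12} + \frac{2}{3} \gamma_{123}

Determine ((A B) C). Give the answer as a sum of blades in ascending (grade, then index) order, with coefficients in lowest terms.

step 1: \frac{8}{9} + \frac{7}{6} \gamma_{1} - \frac{21}{8} \gamma_{2} + \frac{65}{36} \gamma_{3} - 2 \gamma_{12} + \frac{10}{3} \gamma_{13}
step 2: 18 + \frac{197}{24} \gamma_{1} + \frac{23}{6} \gamma_{2} - 4 \gamma_{3} + \frac{131}{72} \gamma_{12} - \frac{67}{48} \gamma_{13} - \frac{163}{12} \gamma_{23} - \frac{146}{9} \gamma_{123}
Answer: 18 + \frac{197}{24} \gamma_{1} + \frac{23}{6} \gamma_{2} - 4 \gamma_{3} + \frac{131}{72} \gamma_{12} - \frac{67}{48} \gamma_{13} - \frac{163}{12} \gamma_{23} - \frac{146}{9} \gamma_{123}


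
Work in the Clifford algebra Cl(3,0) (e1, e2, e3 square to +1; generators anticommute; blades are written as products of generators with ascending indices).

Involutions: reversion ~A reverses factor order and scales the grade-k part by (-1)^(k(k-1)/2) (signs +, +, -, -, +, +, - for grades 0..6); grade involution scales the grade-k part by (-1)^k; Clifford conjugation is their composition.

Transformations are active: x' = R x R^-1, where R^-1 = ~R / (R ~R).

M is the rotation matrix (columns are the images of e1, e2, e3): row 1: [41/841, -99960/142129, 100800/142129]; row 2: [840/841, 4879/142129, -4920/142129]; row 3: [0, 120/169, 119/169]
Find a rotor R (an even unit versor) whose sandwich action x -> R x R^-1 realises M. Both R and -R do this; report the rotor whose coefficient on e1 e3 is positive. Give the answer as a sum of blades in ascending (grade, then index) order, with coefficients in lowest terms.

Method: write R = a + b12*e1 e2 + b13*e1 e3 + b23*e2 e3 with a^2 + b12^2 + b13^2 + b23^2 = 1 (so R^-1 = ~R). Expanding the columns R e_j ~R gives tr M = 4a^2 - 1 and, from the antisymmetric part, M21 - M12 = -4a*b12, M13 - M31 = 4a*b13, M32 - M23 = -4a*b23.
Here tr M = 111887/142129, so a^2 = (1 + tr M)/4 = 63504/142129 and a = ±252/377. Taking a = 252/377: M21 - M12 = 241920/142129, M13 - M31 = 100800/142129, M32 - M23 = 105840/142129, giving b12 = -240/377, b13 = 100/377, b23 = -105/377, i.e. R = 252/377 - 240/377*e1 e2 + 100/377*e1 e3 - 105/377*e2 e3.
Its e1 e3 coefficient is already positive.
Answer: 252/377 - 240/377*e1 e2 + 100/377*e1 e3 - 105/377*e2 e3. Note: both R and -R realise this M (trace 111887/142129); the covering map identifies them, and the e1 e3-coefficient sign is the tie-breaker.


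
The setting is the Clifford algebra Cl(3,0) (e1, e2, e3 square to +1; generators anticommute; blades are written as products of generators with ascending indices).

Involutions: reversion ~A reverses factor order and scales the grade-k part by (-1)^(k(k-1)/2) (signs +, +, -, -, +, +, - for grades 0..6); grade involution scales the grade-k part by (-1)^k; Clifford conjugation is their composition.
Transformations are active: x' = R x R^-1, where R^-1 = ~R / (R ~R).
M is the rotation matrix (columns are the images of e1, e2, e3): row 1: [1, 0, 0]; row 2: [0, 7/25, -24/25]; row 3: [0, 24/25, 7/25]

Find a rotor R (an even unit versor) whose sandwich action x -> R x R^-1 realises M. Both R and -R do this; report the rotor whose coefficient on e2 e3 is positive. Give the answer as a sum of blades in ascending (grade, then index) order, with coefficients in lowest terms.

Method: write R = a + b12*e1 e2 + b13*e1 e3 + b23*e2 e3 with a^2 + b12^2 + b13^2 + b23^2 = 1 (so R^-1 = ~R). Expanding the columns R e_j ~R gives tr M = 4a^2 - 1 and, from the antisymmetric part, M21 - M12 = -4a*b12, M13 - M31 = 4a*b13, M32 - M23 = -4a*b23.
Here tr M = 39/25, so a^2 = (1 + tr M)/4 = 16/25 and a = ±4/5. Taking a = 4/5: M21 - M12 = 0, M13 - M31 = 0, M32 - M23 = 48/25, giving b12 = 0, b13 = 0, b23 = -3/5, i.e. R = 4/5 - 3/5*e2 e3.
Its e2 e3 coefficient is negative, so report the other preimage -R.
Answer: -4/5 + 3/5*e2 e3. Sheet selection: the two-to-one cover makes ±R indistinguishable at the matrix level (trace 39/25), so uniqueness comes from the required sign on e2 e3.


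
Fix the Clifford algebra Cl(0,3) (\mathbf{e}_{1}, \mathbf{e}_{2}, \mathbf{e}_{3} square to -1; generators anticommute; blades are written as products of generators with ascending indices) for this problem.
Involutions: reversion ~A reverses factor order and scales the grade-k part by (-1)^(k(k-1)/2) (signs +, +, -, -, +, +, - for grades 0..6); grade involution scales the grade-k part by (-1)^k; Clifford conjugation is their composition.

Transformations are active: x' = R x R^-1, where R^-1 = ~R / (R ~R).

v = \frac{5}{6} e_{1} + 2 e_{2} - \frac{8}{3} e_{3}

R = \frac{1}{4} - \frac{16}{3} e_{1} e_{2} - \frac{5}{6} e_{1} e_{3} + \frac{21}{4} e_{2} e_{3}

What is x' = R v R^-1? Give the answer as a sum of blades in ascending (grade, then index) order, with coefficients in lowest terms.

~R = \frac{1}{4} + \frac{16}{3} e_{1} e_{2} + \frac{5}{6} e_{1} e_{3} - \frac{21}{4} e_{2} e_{3}, and R ~R = \frac{4087}{72}, so R^-1 = ~R / (\frac{4087}{72}).
R v = \frac{623}{72} e_{1} + \frac{181}{18} e_{2} + \frac{329}{36} e_{3} + \frac{1459}{72} e_{1} e_{2} e_{3}
Answer: \frac{73351}{24522} e_{1} - \frac{16141}{12261} e_{2} - \frac{4335}{4087} e_{3}


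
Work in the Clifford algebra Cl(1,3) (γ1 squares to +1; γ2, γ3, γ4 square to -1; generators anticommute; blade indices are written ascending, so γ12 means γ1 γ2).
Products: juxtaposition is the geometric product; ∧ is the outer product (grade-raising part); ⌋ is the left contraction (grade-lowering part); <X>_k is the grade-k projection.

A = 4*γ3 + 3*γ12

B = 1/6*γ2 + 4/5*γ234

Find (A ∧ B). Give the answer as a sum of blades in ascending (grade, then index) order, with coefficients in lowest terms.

step 1: -2/3*γ23
Answer: -2/3*γ23


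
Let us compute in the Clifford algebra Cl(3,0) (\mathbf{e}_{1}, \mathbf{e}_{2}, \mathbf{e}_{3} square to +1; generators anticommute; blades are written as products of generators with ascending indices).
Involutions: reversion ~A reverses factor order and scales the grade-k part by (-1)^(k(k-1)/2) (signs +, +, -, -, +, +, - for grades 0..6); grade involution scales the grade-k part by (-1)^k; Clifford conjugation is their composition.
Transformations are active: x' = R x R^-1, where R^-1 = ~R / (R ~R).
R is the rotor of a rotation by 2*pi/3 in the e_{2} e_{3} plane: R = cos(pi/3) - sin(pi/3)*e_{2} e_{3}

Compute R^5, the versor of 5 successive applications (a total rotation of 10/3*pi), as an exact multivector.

Rotor phase runs at HALF the rotation angle; powers of one rotor simply add phase, so after 5 steps in e_{2} e_{3} the phase is 5*pi/3 = \frac{5 \pi}{3} and R^5 = cos(\frac{5 \pi}{3}) - sin(\frac{5 \pi}{3})*e_{2} e_{3}.
cos(\frac{5 \pi}{3}) = \frac{1}{2} and sin(\frac{5 \pi}{3}) = - \frac{\sqrt{3}}{2}, so R^5 = \frac{1}{2} + \frac{\sqrt{3}}{2} e_{2} e_{3}. The net rotation is 4/3*pi (after discarding 1 full turn, each of which contributes a factor -1 to the rotor); the rotor keeps the half-angle phase exactly.
Answer: \frac{1}{2} + \frac{\sqrt{3}}{2} e_{2} e_{3}


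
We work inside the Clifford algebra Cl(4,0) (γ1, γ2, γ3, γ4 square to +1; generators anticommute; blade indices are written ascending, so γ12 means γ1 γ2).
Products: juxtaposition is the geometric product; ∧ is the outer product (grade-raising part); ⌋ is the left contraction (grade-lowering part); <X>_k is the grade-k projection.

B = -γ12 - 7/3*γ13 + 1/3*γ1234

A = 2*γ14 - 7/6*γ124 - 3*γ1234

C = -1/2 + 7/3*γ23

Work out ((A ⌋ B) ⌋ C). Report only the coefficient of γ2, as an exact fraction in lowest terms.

step 1: -1 - 7/18*γ3 - 2/3*γ23
step 2: 37/18 + 49/54*γ2 - 7/3*γ23
Answer: 49/54


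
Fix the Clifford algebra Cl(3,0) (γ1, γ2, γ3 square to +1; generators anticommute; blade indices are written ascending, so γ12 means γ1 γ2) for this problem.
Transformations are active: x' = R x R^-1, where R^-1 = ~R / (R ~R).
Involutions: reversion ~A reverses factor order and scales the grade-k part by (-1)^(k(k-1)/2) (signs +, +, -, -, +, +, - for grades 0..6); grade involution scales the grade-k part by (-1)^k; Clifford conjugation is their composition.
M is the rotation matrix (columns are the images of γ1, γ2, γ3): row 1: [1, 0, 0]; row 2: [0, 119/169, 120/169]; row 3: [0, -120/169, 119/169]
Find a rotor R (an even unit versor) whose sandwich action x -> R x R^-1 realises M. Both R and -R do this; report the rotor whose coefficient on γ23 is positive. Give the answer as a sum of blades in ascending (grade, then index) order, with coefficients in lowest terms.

Method: write R = a + b12*γ12 + b13*γ13 + b23*γ23 with a^2 + b12^2 + b13^2 + b23^2 = 1 (so R^-1 = ~R). Expanding the columns R e_j ~R gives tr M = 4a^2 - 1 and, from the antisymmetric part, M21 - M12 = -4a*b12, M13 - M31 = 4a*b13, M32 - M23 = -4a*b23.
Here tr M = 407/169, so a^2 = (1 + tr M)/4 = 144/169 and a = ±12/13. Taking a = 12/13: M21 - M12 = 0, M13 - M31 = 0, M32 - M23 = -240/169, giving b12 = 0, b13 = 0, b23 = 5/13, i.e. R = 12/13 + 5/13*γ23.
Its γ23 coefficient is already positive.
Answer: 12/13 + 5/13*γ23. Recall the cover is two-to-one: with M of trace 407/169, both preimages act alike, and the stated γ23 sign chooses the sheet.


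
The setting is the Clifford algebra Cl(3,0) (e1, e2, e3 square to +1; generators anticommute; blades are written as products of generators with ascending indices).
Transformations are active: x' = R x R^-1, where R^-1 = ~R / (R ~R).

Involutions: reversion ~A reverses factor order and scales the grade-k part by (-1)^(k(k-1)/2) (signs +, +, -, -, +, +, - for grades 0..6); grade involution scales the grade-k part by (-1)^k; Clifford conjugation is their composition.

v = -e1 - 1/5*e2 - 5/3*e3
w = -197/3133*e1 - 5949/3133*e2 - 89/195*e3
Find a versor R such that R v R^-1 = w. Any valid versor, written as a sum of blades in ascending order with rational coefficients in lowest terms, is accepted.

A norm check does it: q(v) = q(w) = 859/225, hence R = v + w = -3330/3133*e1 - 32878/15665*e2 - 138/65*e3 realises the map — parallel part kept, (v - w)/2 negated, v carried to w.
Answer: -3330/3133*e1 - 32878/15665*e2 - 138/65*e3


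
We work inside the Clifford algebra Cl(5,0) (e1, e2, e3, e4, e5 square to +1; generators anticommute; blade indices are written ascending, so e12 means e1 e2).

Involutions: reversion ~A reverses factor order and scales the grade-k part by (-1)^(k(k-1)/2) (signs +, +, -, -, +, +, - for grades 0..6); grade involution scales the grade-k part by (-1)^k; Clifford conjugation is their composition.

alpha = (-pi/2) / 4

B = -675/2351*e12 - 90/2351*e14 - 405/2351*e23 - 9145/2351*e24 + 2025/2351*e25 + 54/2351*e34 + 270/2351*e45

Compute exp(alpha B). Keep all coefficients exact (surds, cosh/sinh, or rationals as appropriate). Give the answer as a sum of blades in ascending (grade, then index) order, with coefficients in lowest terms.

B^2 term by term: the squares give (-675/2351)^2*(e12)^2 + (-90/2351)^2*(e14)^2 + (-405/2351)^2*(e23)^2 + (-9145/2351)^2*(e24)^2 + (2025/2351)^2*(e25)^2 + (54/2351)^2*(e34)^2 + (270/2351)^2*(e45)^2 = 455625/5527201*(-1) + 8100/5527201*(-1) + 164025/5527201*(-1) + 83631025/5527201*(-1) + 4100625/5527201*(-1) + 2916/5527201*(-1) + 72900/5527201*(-1) = -16 (each basis 2-blade squares to minus the product of its generators' squares); cross terms between blades sharing an index anticommute and cancel; the commuting (index-disjoint) pairs give grade-4 terms 2*c*c'*(blade product), which cancel blade by blade — e1234: -72900/5527201 + 72900/5527201 = 0; e1245: -364500/5527201 + 364500/5527201 = 0; e2345: -218700/5527201 + 218700/5527201 = 0 — confirming B is simple. So B^2 = -16.
B^2 = -16 — since the square is negative, the closed form is circular: l = 4, alpha*l = -pi/2, so exp(alpha B) = cos(-pi/2) + (sin(-pi/2)/4)*B = 0 + (-1/4)*B.
Answer: 675/9404*e12 + 45/4702*e14 + 405/9404*e23 + 9145/9404*e24 - 2025/9404*e25 - 27/4702*e34 - 135/4702*e45


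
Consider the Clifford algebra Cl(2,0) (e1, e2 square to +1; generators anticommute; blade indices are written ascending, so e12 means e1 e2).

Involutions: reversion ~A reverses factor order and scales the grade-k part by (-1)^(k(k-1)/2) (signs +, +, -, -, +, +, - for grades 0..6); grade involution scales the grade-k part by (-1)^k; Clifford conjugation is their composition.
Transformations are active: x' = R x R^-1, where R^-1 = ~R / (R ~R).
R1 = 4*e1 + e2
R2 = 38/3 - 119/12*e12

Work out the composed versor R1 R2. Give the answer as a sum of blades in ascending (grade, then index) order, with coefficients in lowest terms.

Distribute over the terms of R1 (each basis-blade product reordered to ascending indices, repeated generators contracted through their squares):
(4*e1) R2 = 152/3*e1 - 119/3*e2
(e2) R2 = 119/12*e1 + 38/3*e2
Summing the partial products and collecting blades:
Answer: 727/12*e1 - 27*e2


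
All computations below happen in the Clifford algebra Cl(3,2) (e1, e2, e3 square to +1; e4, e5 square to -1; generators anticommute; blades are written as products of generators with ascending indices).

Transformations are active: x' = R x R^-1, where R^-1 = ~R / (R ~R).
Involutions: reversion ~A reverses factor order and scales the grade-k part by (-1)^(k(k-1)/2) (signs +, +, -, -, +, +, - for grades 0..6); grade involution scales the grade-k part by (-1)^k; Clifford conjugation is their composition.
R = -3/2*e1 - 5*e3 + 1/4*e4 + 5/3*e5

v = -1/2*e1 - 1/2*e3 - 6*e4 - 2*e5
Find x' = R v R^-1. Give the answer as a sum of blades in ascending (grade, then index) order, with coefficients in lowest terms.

~R = -3/2*e1 - 5*e3 + 1/4*e4 + 5/3*e5, and R ~R = 3515/144, so R^-1 = ~R / (3515/144).
R v = 97/12 - 7/4*e1 e3 + 73/8*e1 e4 + 23/6*e1 e5 + 241/8*e3 e4 + 65/6*e3 e5 + 19/2*e4 e5
Answer: -3469/7030*e1 - 3953/1406*e3 + 21672/3515*e4 + 2182/703*e5


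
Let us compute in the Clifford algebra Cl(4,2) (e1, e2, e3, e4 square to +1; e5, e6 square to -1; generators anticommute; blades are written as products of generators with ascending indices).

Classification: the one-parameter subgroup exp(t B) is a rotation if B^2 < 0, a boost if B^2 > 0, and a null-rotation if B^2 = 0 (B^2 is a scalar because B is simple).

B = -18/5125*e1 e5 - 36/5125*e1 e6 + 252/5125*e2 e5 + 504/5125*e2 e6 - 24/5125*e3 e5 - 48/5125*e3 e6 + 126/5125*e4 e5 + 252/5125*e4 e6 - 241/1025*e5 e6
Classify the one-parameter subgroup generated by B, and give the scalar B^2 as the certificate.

B^2 term by term: the squares give (-18/5125)^2*(e1 e5)^2 + (-36/5125)^2*(e1 e6)^2 + (252/5125)^2*(e2 e5)^2 + (504/5125)^2*(e2 e6)^2 + (-24/5125)^2*(e3 e5)^2 + (-48/5125)^2*(e3 e6)^2 + (126/5125)^2*(e4 e5)^2 + (252/5125)^2*(e4 e6)^2 + (-241/1025)^2*(e5 e6)^2 = 324/26265625*(+1) + 1296/26265625*(+1) + 63504/26265625*(+1) + 254016/26265625*(+1) + 576/26265625*(+1) + 2304/26265625*(+1) + 15876/26265625*(+1) + 63504/26265625*(+1) + 58081/1050625*(-1) = -1/25 (each basis 2-blade squares to minus the product of its generators' squares); cross terms between blades sharing an index anticommute and cancel; the commuting (index-disjoint) pairs give grade-4 terms 2*c*c'*(blade product), which cancel blade by blade — e1 e2 e5 e6: 18144/26265625 - 18144/26265625 = 0; e1 e3 e5 e6: -1728/26265625 + 1728/26265625 = 0; e1 e4 e5 e6: 9072/26265625 - 9072/26265625 = 0; e2 e3 e5 e6: 24192/26265625 - 24192/26265625 = 0; e2 e4 e5 e6: -127008/26265625 + 127008/26265625 = 0; e3 e4 e5 e6: 12096/26265625 - 12096/26265625 = 0 — confirming B is simple. So B^2 = -1/25.
Answer: rotation, certificate B^2 = -1/25. One invariant decides it: the square -1/25 survives every conjugation, and its sign is exactly the classification.


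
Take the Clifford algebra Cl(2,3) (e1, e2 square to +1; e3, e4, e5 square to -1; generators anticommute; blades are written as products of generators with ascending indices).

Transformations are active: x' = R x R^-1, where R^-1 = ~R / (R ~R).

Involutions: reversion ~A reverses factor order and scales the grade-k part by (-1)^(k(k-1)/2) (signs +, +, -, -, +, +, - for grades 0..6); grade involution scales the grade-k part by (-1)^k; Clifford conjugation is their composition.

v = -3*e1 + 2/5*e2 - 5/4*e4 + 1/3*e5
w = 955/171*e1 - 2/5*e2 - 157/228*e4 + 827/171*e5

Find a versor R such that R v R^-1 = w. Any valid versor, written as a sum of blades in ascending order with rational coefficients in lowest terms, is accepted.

Key observation: q(v) = q(w) = 26951/3600 (sandwiches preserve the norm), so R = v + w = 442/171*e1 - 221/114*e4 + 884/171*e5 works whenever it is invertible — the component of v along it is kept and (v - w)/2 reverses, sending v to w.
Answer: 442/171*e1 - 221/114*e4 + 884/171*e5


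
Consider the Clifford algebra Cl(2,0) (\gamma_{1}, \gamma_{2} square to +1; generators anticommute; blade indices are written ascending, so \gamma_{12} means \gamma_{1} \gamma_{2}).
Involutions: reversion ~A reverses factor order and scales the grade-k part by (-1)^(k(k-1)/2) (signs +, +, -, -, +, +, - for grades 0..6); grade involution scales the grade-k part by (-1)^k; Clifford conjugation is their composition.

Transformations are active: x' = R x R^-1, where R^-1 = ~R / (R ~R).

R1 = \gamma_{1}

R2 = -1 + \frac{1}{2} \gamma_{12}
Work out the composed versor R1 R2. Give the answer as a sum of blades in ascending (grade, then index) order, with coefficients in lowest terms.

Distribute over the terms of R1 (each basis-blade product reordered to ascending indices, repeated generators contracted through their squares):
(\gamma_{1}) R2 = -\gamma_{1} + \frac{1}{2} \gamma_{2}
Answer: -\gamma_{1} + \frac{1}{2} \gamma_{2}


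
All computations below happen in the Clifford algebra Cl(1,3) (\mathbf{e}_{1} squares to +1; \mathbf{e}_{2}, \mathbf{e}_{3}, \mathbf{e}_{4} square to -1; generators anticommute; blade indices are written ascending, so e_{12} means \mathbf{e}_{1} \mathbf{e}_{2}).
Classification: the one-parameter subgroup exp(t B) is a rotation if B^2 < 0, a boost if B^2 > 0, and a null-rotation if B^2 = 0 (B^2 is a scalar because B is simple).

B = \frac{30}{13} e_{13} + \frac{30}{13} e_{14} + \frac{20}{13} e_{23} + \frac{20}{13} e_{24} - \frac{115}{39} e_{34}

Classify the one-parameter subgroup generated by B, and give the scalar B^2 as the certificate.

B^2 term by term: the squares give (\frac{30}{13})^2*(e_{13})^2 + (\frac{30}{13})^2*(e_{14})^2 + (\frac{20}{13})^2*(e_{23})^2 + (\frac{20}{13})^2*(e_{24})^2 + (-\frac{115}{39})^2*(e_{34})^2 = \frac{900}{169}*(+1) + \frac{900}{169}*(+1) + \frac{400}{169}*(-1) + \frac{400}{169}*(-1) + \frac{13225}{1521}*(-1) = -\frac{25}{9} (each basis 2-blade squares to minus the product of its generators' squares); cross terms between blades sharing an index anticommute and cancel; the commuting (index-disjoint) pairs give grade-4 terms 2*c*c'*(blade product), which cancel blade by blade — e_{1234}: -\frac{1200}{169} + \frac{1200}{169} = 0 — confirming B is simple. So B^2 = -\frac{25}{9}.
Answer: rotation, certificate B^2 = -\frac{25}{9}. Note: conjugating B changes its blade decomposition but never the scalar B^2 = -\frac{25}{9}, whose sign settles the classification.


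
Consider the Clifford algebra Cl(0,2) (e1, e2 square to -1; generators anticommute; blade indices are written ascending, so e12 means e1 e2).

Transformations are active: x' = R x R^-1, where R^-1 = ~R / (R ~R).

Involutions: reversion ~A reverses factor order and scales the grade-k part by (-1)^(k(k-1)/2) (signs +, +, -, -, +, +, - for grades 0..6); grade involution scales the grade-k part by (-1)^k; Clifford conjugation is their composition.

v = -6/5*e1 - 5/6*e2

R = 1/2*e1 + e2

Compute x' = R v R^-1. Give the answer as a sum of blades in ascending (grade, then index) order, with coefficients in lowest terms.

~R = 1/2*e1 + e2, and R ~R = -5/4, so R^-1 = ~R / (-5/4).
R v = 43/30 + 47/60*e12
Answer: 4/75*e1 - 73/50*e2


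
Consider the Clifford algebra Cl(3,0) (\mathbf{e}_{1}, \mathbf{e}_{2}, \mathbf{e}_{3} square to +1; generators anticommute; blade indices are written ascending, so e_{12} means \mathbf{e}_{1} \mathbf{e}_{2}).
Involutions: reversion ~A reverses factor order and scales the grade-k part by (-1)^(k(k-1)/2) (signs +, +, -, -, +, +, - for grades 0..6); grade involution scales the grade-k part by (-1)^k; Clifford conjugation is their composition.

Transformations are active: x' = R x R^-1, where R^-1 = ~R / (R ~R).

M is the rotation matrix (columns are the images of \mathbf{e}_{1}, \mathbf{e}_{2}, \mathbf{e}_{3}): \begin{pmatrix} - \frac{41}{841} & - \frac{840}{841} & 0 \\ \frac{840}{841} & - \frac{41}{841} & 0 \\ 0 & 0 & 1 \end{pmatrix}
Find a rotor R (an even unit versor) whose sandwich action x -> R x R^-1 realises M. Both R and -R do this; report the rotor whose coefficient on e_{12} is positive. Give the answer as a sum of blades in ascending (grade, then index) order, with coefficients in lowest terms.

Method: write R = a + b12*e_{12} + b13*e_{13} + b23*e_{23} with a^2 + b12^2 + b13^2 + b23^2 = 1 (so R^-1 = ~R). Expanding the columns R e_j ~R gives tr M = 4a^2 - 1 and, from the antisymmetric part, M21 - M12 = -4a*b12, M13 - M31 = 4a*b13, M32 - M23 = -4a*b23.
Here tr M = \frac{759}{841}, so a^2 = (1 + tr M)/4 = \frac{400}{841} and a = ±\frac{20}{29}. Taking a = \frac{20}{29}: M21 - M12 = \frac{1680}{841}, M13 - M31 = 0, M32 - M23 = 0, giving b12 = -\frac{21}{29}, b13 = 0, b23 = 0, i.e. R = \frac{20}{29} - \frac{21}{29} e_{12}.
Its e_{12} coefficient is negative, so report the other preimage -R.
Answer: -\frac{20}{29} + \frac{21}{29} e_{12}. Why the constraint matters: R and -R act identically through the sandwich — M has trace \frac{759}{841} either way — so only the sign condition on e_{12} picks one of the two preimages.


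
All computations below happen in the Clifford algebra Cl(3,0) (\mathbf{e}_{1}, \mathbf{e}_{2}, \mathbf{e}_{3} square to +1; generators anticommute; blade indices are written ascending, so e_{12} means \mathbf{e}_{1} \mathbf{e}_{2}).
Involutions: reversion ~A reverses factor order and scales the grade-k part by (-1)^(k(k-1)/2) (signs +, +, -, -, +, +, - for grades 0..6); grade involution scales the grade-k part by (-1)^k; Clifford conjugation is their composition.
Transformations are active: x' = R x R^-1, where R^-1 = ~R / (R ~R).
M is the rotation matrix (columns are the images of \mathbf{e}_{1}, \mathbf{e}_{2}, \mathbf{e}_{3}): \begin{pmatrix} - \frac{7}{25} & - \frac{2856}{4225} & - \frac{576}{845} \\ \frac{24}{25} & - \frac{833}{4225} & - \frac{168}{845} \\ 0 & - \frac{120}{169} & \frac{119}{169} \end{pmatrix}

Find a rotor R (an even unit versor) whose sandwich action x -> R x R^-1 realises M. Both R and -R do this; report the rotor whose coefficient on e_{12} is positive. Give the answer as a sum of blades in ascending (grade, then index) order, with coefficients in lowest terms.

Method: write R = a + b12*e_{12} + b13*e_{13} + b23*e_{23} with a^2 + b12^2 + b13^2 + b23^2 = 1 (so R^-1 = ~R). Expanding the columns R e_j ~R gives tr M = 4a^2 - 1 and, from the antisymmetric part, M21 - M12 = -4a*b12, M13 - M31 = 4a*b13, M32 - M23 = -4a*b23.
Here tr M = \frac{959}{4225}, so a^2 = (1 + tr M)/4 = \frac{1296}{4225} and a = ±\frac{36}{65}. Taking a = \frac{36}{65}: M21 - M12 = \frac{6912}{4225}, M13 - M31 = -\frac{576}{845}, M32 - M23 = -\frac{432}{845}, giving b12 = -\frac{48}{65}, b13 = -\frac{4}{13}, b23 = \frac{3}{13}, i.e. R = \frac{36}{65} - \frac{48}{65} e_{12} - \frac{4}{13} e_{13} + \frac{3}{13} e_{23}.
Its e_{12} coefficient is negative, so report the other preimage -R.
Answer: -\frac{36}{65} + \frac{48}{65} e_{12} + \frac{4}{13} e_{13} - \frac{3}{13} e_{23}. Why the constraint matters: R and -R act identically through the sandwich — M has trace \frac{959}{4225} either way — so only the sign condition on e_{12} picks one of the two preimages.
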